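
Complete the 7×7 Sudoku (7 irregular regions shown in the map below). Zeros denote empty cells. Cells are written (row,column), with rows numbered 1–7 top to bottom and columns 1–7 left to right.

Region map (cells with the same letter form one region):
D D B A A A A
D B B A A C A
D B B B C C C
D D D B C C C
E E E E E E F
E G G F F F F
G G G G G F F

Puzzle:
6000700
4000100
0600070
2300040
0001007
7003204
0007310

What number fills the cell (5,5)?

(3,5) = 5 (sole candidate).
(4,4) = 5 (sole candidate).
(4,5) = 6 (sole candidate).
(4,7) = 1 (sole candidate).
(5,5) = 4: row 5 has {1,7}; col 5 has {1,2,3,5,6,7}; region has {1,7} → only 4 remains.

4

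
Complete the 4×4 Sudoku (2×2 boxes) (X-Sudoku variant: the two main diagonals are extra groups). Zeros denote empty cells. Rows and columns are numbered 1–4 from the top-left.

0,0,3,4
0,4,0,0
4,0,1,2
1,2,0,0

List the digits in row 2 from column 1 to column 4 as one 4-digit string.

R1C1 = 2: row 1 has {3,4}; col 1 has {1,4}; box has {4}; main diagonal has {1,4} → only 2 remains.
R1C2 = 1: row 1 has {2,3,4}; col 2 has {2,4}; box has {2,4} → only 1 remains.
R2C1 = 3: row 2 has {4}; col 1 has {1,2,4}; box has {1,2,4} → only 3 remains.
R2C3 = 2: row 2 has {3,4}; col 3 has {1,3}; box has {3,4}; anti-diagonal has {1,4} → only 2 remains.
R2C4 = 1: row 2 has {2,3,4}; col 4 has {2,4}; box has {2,3,4} → only 1 remains.

3421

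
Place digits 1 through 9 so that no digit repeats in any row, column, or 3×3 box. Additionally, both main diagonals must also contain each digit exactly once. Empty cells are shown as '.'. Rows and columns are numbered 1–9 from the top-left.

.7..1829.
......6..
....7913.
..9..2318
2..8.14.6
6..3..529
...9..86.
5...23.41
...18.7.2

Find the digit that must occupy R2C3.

2

R1C1 = 3 (sole candidate).
R5C8 = 7 (sole candidate).
R6C5 = 4 (sole candidate).
R6C6 = 7 (sole candidate).
R7C5 = 5 (sole candidate).
R7C6 = 4 (sole candidate).
R7C9 = 3 (sole candidate).
R8C7 = 9 (sole candidate).
R9C6 = 6 (sole candidate).
R9C8 = 5 (sole candidate).
R2C5 = 3 (sole candidate).
R2C6 = 5 (sole candidate).
R2C8 = 8 (sole candidate).
R4C5 = 6 (sole candidate).
R5C5 = 9 (sole candidate).
R7C3 = 7 (sole candidate).
R8C2 = 6 (sole candidate).
R8C3 = 8 (sole candidate).
R8C4 = 7 (sole candidate).
R9C1 = 4 (sole candidate).
R9C3 = 3 (sole candidate).
R1C9 = 5 (sole candidate).
R2C2 = 1 (sole candidate).
R3C1 = 8 (sole candidate).
R3C9 = 4 (sole candidate).
R4C1 = 7 (sole candidate).
R4C4 = 5 (sole candidate).
R5C3 = 5 (sole candidate).
R6C2 = 8 (sole candidate).
R6C3 = 1 (sole candidate).
R7C1 = 1 (sole candidate).
R7C2 = 2 (sole candidate).
R9C2 = 9 (sole candidate).
R2C1 = 9 (sole candidate).
R2C9 = 7 (sole candidate).
R3C2 = 5 (sole candidate).
R3C3 = 6 (sole candidate).
R3C4 = 2 (sole candidate).
R4C2 = 4 (sole candidate).
R5C2 = 3 (sole candidate).
R1C3 = 4 (sole candidate).
R1C4 = 6 (sole candidate).
R2C3 = 2: row 2 has {1,3,5,6,7,8,9}; col 3 has {1,3,4,5,6,7,8,9}; box has {1,3,4,5,6,7,8,9} → only 2 remains.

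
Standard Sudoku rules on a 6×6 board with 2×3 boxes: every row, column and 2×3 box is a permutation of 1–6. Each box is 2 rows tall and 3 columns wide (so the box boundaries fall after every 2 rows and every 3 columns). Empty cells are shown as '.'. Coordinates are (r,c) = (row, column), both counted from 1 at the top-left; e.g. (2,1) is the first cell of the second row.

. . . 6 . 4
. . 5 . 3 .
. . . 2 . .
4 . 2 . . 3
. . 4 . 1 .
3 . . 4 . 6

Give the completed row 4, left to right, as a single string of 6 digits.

412563

(2,4) = 1: row 2 has {3,5}; col 4 has {2,4,6}; box has {3,4,6} → only 1 remains.
(2,6) = 2: row 2 has {1,3,5}; col 6 has {3,4,6}; box has {1,3,4,6} → only 2 remains.
(4,4) = 5: row 4 has {2,3,4}; col 4 has {1,2,4,6}; box has {2,3} → only 5 remains.
(4,5) = 6: row 4 has {2,3,4,5}; col 5 has {1,3}; box has {2,3,5} → only 6 remains.
(5,4) = 3: row 5 has {1,4}; col 4 has {1,2,4,5,6}; box has {1,4,6} → only 3 remains.
(5,6) = 5: row 5 has {1,3,4}; col 6 has {2,3,4,6}; box has {1,3,4,6} → only 5 remains.
(6,3) = 1: row 6 has {3,4,6}; col 3 has {2,4,5}; box has {3,4} → only 1 remains.
(6,5) = 2: row 6 has {1,3,4,6}; col 5 has {1,3,6}; box has {1,3,4,5,6} → only 2 remains.
(1,3) = 3: row 1 has {4,6}; col 3 has {1,2,4,5}; box has {5} → only 3 remains.
(1,5) = 5: row 1 has {3,4,6}; col 5 has {1,2,3,6}; box has {1,2,3,4,6} → only 5 remains.
(2,1) = 6: row 2 has {1,2,3,5}; col 1 has {3,4}; box has {3,5} → only 6 remains.
(2,2) = 4: row 2 has {1,2,3,5,6}; col 2 has {}; box has {3,5,6} → only 4 remains.
(3,3) = 6: row 3 has {2}; col 3 has {1,2,3,4,5}; box has {2,4} → only 6 remains.
(3,5) = 4: row 3 has {2,6}; col 5 has {1,2,3,5,6}; box has {2,3,5,6} → only 4 remains.
(3,6) = 1: row 3 has {2,4,6}; col 6 has {2,3,4,5,6}; box has {2,3,4,5,6} → only 1 remains.
(4,2) = 1: row 4 has {2,3,4,5,6}; col 2 has {4}; box has {2,4,6} → only 1 remains.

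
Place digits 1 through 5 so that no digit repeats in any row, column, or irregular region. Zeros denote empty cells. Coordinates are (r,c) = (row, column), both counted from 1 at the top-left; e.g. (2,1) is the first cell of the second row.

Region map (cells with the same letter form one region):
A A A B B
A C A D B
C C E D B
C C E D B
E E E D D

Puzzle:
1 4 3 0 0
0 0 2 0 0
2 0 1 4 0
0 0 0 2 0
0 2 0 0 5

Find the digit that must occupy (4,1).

4

(1,4) = 5: row 1 has {1,3,4}; col 4 has {2,4}; region has {} → only 5 remains.
(1,5) = 2: row 1 has {1,3,4,5}; col 5 has {5}; region has {5} → only 2 remains.
(2,1) = 5: row 2 has {2}; col 1 has {1,2}; region has {1,2,3,4} → only 5 remains.
(3,5) = 3: row 3 has {1,2,4}; col 5 has {2,5}; region has {2,5} → only 3 remains.
(5,3) = 4: row 5 has {2,5}; col 3 has {1,2,3}; region has {1,2} → only 4 remains.
(3,2) = 5: row 3 has {1,2,3,4}; col 2 has {2,4}; region has {2} → only 5 remains.
(4,3) = 5: row 4 has {2}; col 3 has {1,2,3,4}; region has {1,2,4} → only 5 remains.
(5,1) = 3: row 5 has {2,4,5}; col 1 has {1,2,5}; region has {1,2,4,5} → only 3 remains.
(5,4) = 1: row 5 has {2,3,4,5}; col 4 has {2,4,5}; region has {2,4,5} → only 1 remains.
(2,4) = 3: row 2 has {2,5}; col 4 has {1,2,4,5}; region has {1,2,4,5} → only 3 remains.
(4,1) = 4: row 4 has {2,5}; col 1 has {1,2,3,5}; region has {2,5} → only 4 remains.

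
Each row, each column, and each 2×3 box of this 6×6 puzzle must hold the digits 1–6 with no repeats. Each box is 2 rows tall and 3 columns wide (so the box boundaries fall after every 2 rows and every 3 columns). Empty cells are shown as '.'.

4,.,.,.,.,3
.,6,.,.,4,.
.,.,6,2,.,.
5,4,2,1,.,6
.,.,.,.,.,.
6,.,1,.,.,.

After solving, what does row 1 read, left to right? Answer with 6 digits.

r1c3 = 5: row 1 has {3,4}; col 3 has {1,2,6}; box has {4,6} → only 5 remains.
r1c4 = 6: row 1 has {3,4,5}; col 4 has {1,2}; box has {3,4} → only 6 remains.
r2c3 = 3: row 2 has {4,6}; col 3 has {1,2,5,6}; box has {4,5,6} → only 3 remains.
r2c4 = 5: row 2 has {3,4,6}; col 4 has {1,2,6}; box has {3,4,6} → only 5 remains.
r4c5 = 3: row 4 has {1,2,4,5,6}; col 5 has {4}; box has {1,2,6} → only 3 remains.
r5c3 = 4: row 5 has {}; col 3 has {1,2,3,5,6}; box has {1,6} → only 4 remains.
r5c4 = 3: row 5 has {4}; col 4 has {1,2,5,6}; box has {} → only 3 remains.
r6c4 = 4: row 6 has {1,6}; col 4 has {1,2,3,5,6}; box has {3} → only 4 remains.
r3c5 = 5: row 3 has {2,6}; col 5 has {3,4}; box has {1,2,3,6} → only 5 remains.
r3c6 = 4: row 3 has {2,5,6}; col 6 has {3,6}; box has {1,2,3,5,6} → only 4 remains.
r5c1 = 2: row 5 has {3,4}; col 1 has {4,5,6}; box has {1,4,6} → only 2 remains.
r5c2 = 5: row 5 has {2,3,4}; col 2 has {4,6}; box has {1,2,4,6} → only 5 remains.
r5c6 = 1: row 5 has {2,3,4,5}; col 6 has {3,4,6}; box has {3,4} → only 1 remains.
r6c2 = 3: row 6 has {1,4,6}; col 2 has {4,5,6}; box has {1,2,4,5,6} → only 3 remains.
r6c5 = 2: row 6 has {1,3,4,6}; col 5 has {3,4,5}; box has {1,3,4} → only 2 remains.
r6c6 = 5: row 6 has {1,2,3,4,6}; col 6 has {1,3,4,6}; box has {1,2,3,4} → only 5 remains.
r1c5 = 1: row 1 has {3,4,5,6}; col 5 has {2,3,4,5}; box has {3,4,5,6} → only 1 remains.
r2c1 = 1: row 2 has {3,4,5,6}; col 1 has {2,4,5,6}; box has {3,4,5,6} → only 1 remains.
r2c6 = 2: row 2 has {1,3,4,5,6}; col 6 has {1,3,4,5,6}; box has {1,3,4,5,6} → only 2 remains.
r3c1 = 3: row 3 has {2,4,5,6}; col 1 has {1,2,4,5,6}; box has {2,4,5,6} → only 3 remains.
r3c2 = 1: row 3 has {2,3,4,5,6}; col 2 has {3,4,5,6}; box has {2,3,4,5,6} → only 1 remains.
r5c5 = 6: row 5 has {1,2,3,4,5}; col 5 has {1,2,3,4,5}; box has {1,2,3,4,5} → only 6 remains.
r1c2 = 2: row 1 has {1,3,4,5,6}; col 2 has {1,3,4,5,6}; box has {1,3,4,5,6} → only 2 remains.

425613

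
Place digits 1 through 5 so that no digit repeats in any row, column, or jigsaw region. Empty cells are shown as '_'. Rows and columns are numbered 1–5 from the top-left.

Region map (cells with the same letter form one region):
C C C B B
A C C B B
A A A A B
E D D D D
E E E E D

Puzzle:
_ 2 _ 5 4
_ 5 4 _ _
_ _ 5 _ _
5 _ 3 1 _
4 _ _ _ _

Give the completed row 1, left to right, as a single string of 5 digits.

32154

R1C3 = 1: row 1 has {2,4,5}; col 3 has {3,4,5}; region has {2,4,5} → only 1 remains.
R4C2 = 4: row 4 has {1,3,5}; col 2 has {2,5}; region has {1,3} → only 4 remains.
R4C5 = 2: row 4 has {1,3,4,5}; col 5 has {4}; region has {1,3,4} → only 2 remains.
R5C3 = 2: row 5 has {4}; col 3 has {1,3,4,5}; region has {4,5} → only 2 remains.
R5C4 = 3: row 5 has {2,4}; col 4 has {1,5}; region has {2,4,5} → only 3 remains.
R5C5 = 5: row 5 has {2,3,4}; col 5 has {2,4}; region has {1,2,3,4} → only 5 remains.
R1C1 = 3: row 1 has {1,2,4,5}; col 1 has {4,5}; region has {1,2,4,5} → only 3 remains.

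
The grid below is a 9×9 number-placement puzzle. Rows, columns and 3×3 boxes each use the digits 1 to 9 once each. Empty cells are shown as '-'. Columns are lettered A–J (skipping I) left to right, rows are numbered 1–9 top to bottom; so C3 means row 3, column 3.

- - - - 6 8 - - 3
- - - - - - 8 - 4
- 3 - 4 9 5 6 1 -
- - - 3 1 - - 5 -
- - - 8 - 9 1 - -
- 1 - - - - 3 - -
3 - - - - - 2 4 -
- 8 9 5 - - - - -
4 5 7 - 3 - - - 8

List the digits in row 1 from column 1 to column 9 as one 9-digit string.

124768593

B7 = 6: row 7 has {2,3,4}; col 2 has {1,3,5,8}; box has {3,4,5,7,8,9} → only 6 remains.
C7 = 1: row 7 has {2,3,4,6}; col 3 has {7,9}; box has {3,4,5,6,7,8,9} → only 1 remains.
F7 = 7: row 7 has {1,2,3,4,6}; col 6 has {5,8,9}; box has {3,5} → only 7 remains.
A8 = 2: row 8 has {5,8,9}; col 1 has {3,4}; box has {1,3,4,5,6,7,8,9} → only 2 remains.
E8 = 4: row 8 has {2,5,8,9}; col 5 has {1,3,6,9}; box has {3,5,7} → only 4 remains.
G8 = 7: row 8 has {2,4,5,8,9}; col 7 has {1,2,3,6,8}; box has {2,4,8} → only 7 remains.
G9 = 9: row 9 has {3,4,5,7,8}; col 7 has {1,2,3,6,7,8}; box has {2,4,7,8} → only 9 remains.
H9 = 6: row 9 has {3,4,5,7,8,9}; col 8 has {1,4,5}; box has {2,4,7,8,9} → only 6 remains.
G1 = 5: row 1 has {3,6,8}; col 7 has {1,2,3,6,7,8,9}; box has {1,3,4,6,8} → only 5 remains.
G4 = 4: row 4 has {1,3,5}; col 7 has {1,2,3,5,6,7,8,9}; box has {1,3,5} → only 4 remains.
D7 = 9: row 7 has {1,2,3,4,6,7}; col 4 has {3,4,5,8}; box has {3,4,5,7} → only 9 remains.
E7 = 8: row 7 has {1,2,3,4,6,7,9}; col 5 has {1,3,4,6,9}; box has {3,4,5,7,9} → only 8 remains.
J7 = 5: row 7 has {1,2,3,4,6,7,8,9}; col 9 has {3,4,8}; box has {2,4,6,7,8,9} → only 5 remains.
H8 = 3: row 8 has {2,4,5,7,8,9}; col 8 has {1,4,5,6}; box has {2,4,5,6,7,8,9} → only 3 remains.
J8 = 1: row 8 has {2,3,4,5,7,8,9}; col 9 has {3,4,5,8}; box has {2,3,4,5,6,7,8,9} → only 1 remains.
F8 = 6: row 8 has {1,2,3,4,5,7,8,9}; col 6 has {5,7,8,9}; box has {3,4,5,7,8,9} → only 6 remains.
F4 = 2: row 4 has {1,3,4,5}; col 6 has {5,6,7,8,9}; box has {1,3,8,9} → only 2 remains.
F6 = 4: row 6 has {1,3}; col 6 has {2,5,6,7,8,9}; box has {1,2,3,8,9} → only 4 remains.
F9 = 1: row 9 has {3,4,5,6,7,8,9}; col 6 has {2,4,5,6,7,8,9}; box has {3,4,5,6,7,8,9} → only 1 remains.
F2 = 3: row 2 has {4,8}; col 6 has {1,2,4,5,6,7,8,9}; box has {4,5,6,8,9} → only 3 remains.
D9 = 2: row 9 has {1,3,4,5,6,7,8,9}; col 4 has {3,4,5,8,9}; box has {1,3,4,5,6,7,8,9} → only 2 remains.
C5 = 3: in row 5, 3 can only go here (every other open cell in that row sees a 3).
B5 = 4: in row 5, 4 can only go here (every other open cell in that row sees a 4).
C1 = 4: in row 1, 4 can only go here (every other open cell in that row sees a 4).
D6 = 6: in column 4, 6 can only go here (every other open cell in that column sees a 6).
E2 = 2: in column 5, 2 can only go here (every other open cell in that column sees a 2).
B1 = 2: in column 2, 2 can only go here (every other open cell in that column sees a 2).
C3 = 8: row 3 has {1,3,4,5,6,9}; col 3 has {1,3,4,7,9}; box has {2,3,4} → only 8 remains.
C4 = 6: row 4 has {1,2,3,4,5}; col 3 has {1,3,4,7,8,9}; box has {1,3,4} → only 6 remains.
C2 = 5: row 2 has {2,3,4,8}; col 3 has {1,3,4,6,7,8,9}; box has {2,3,4,8} → only 5 remains.
A3 = 7: row 3 has {1,3,4,5,6,8,9}; col 1 has {2,3,4}; box has {2,3,4,5,8} → only 7 remains.
J3 = 2: row 3 has {1,3,4,5,6,7,8,9}; col 9 has {1,3,4,5,8}; box has {1,3,4,5,6,8} → only 2 remains.
A5 = 5: row 5 has {1,3,4,8,9}; col 1 has {2,3,4,7}; box has {1,3,4,6} → only 5 remains.
E5 = 7: row 5 has {1,3,4,5,8,9}; col 5 has {1,2,3,4,6,8,9}; box has {1,2,3,4,6,8,9} → only 7 remains.
H5 = 2: row 5 has {1,3,4,5,7,8,9}; col 8 has {1,3,4,5,6}; box has {1,3,4,5} → only 2 remains.
J5 = 6: row 5 has {1,2,3,4,5,7,8,9}; col 9 has {1,2,3,4,5,8}; box has {1,2,3,4,5} → only 6 remains.
C6 = 2: row 6 has {1,3,4,6}; col 3 has {1,3,4,5,6,7,8,9}; box has {1,3,4,5,6} → only 2 remains.
E6 = 5: row 6 has {1,2,3,4,6}; col 5 has {1,2,3,4,6,7,8,9}; box has {1,2,3,4,6,7,8,9} → only 5 remains.
B2 = 9: row 2 has {2,3,4,5,8}; col 2 has {1,2,3,4,5,6,8}; box has {2,3,4,5,7,8} → only 9 remains.
H2 = 7: row 2 has {2,3,4,5,8,9}; col 8 has {1,2,3,4,5,6}; box has {1,2,3,4,5,6,8} → only 7 remains.
B4 = 7: row 4 has {1,2,3,4,5,6}; col 2 has {1,2,3,4,5,6,8,9}; box has {1,2,3,4,5,6} → only 7 remains.
J4 = 9: row 4 has {1,2,3,4,5,6,7}; col 9 has {1,2,3,4,5,6,8}; box has {1,2,3,4,5,6} → only 9 remains.
H6 = 8: row 6 has {1,2,3,4,5,6}; col 8 has {1,2,3,4,5,6,7}; box has {1,2,3,4,5,6,9} → only 8 remains.
J6 = 7: row 6 has {1,2,3,4,5,6,8}; col 9 has {1,2,3,4,5,6,8,9}; box has {1,2,3,4,5,6,8,9} → only 7 remains.
A1 = 1: row 1 has {2,3,4,5,6,8}; col 1 has {2,3,4,5,7}; box has {2,3,4,5,7,8,9} → only 1 remains.
D1 = 7: row 1 has {1,2,3,4,5,6,8}; col 4 has {2,3,4,5,6,8,9}; box has {2,3,4,5,6,8,9} → only 7 remains.
H1 = 9: row 1 has {1,2,3,4,5,6,7,8}; col 8 has {1,2,3,4,5,6,7,8}; box has {1,2,3,4,5,6,7,8} → only 9 remains.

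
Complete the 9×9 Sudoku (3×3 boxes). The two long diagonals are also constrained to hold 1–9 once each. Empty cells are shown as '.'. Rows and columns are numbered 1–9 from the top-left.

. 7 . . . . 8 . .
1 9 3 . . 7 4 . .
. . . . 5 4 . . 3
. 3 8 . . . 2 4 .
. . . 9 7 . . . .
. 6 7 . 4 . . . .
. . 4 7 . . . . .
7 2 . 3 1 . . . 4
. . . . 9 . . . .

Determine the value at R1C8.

R3C2 = 8: row 3 has {3,4,5}; col 2 has {2,3,6,7,9}; box has {1,3,7,9} → only 8 remains.
R4C5 = 6: row 4 has {2,3,4,8}; col 5 has {1,4,5,7,9}; box has {4,7,9} → only 6 remains.
R1C1 = 4: in row 1, 4 can only go here (every other open cell in that row sees a 4).
R3C8 = 7: in row 3, 7 can only go here (every other open cell in that row sees a 7).
R3C7 = 9: in row 3, 9 can only go here (every other open cell in that row sees a 9).
R1C6 = 9: in row 1, 9 can only go here (every other open cell in that row sees a 9).
R1C5 = 3: in row 1, 3 can only go here (every other open cell in that row sees a 3).
R3C4 = 1: in row 3, 1 can only go here (every other open cell in that row sees a 1).
R4C4 = 5: row 4 has {2,3,4,6,8}; col 4 has {1,3,7,9}; box has {4,6,7,9}; main diagonal has {4,7,9} → only 5 remains.
R4C6 = 1: row 4 has {2,3,4,5,6,8}; col 6 has {4,7,9}; box has {4,5,6,7,9}; anti-diagonal has {2,4,7,9} → only 1 remains.
R6C4 = 8: row 6 has {4,6,7}; col 4 has {1,3,5,7,9}; box has {1,4,5,6,7,9}; anti-diagonal has {1,2,4,7,9} → only 8 remains.
R4C1 = 9: row 4 has {1,2,3,4,5,6,8}; col 1 has {1,4,7}; box has {3,6,7,8} → only 9 remains.
R4C9 = 7: row 4 has {1,2,3,4,5,6,8,9}; col 9 has {3,4}; box has {2,4} → only 7 remains.
R1C8 = 1: in row 1, 1 can only go here (every other open cell in that row sees a 1).

1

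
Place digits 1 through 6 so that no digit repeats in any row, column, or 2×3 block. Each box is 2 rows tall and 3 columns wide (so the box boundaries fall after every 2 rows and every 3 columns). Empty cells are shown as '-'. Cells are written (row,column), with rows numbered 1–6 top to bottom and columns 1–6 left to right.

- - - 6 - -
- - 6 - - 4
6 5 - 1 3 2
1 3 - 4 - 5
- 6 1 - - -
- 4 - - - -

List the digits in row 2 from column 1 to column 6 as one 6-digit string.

516324

(3,3) = 4: row 3 has {1,2,3,5,6}; col 3 has {1,6}; box has {1,3,5,6} → only 4 remains.
(4,3) = 2: row 4 has {1,3,4,5}; col 3 has {1,4,6}; box has {1,3,4,5,6} → only 2 remains.
(4,5) = 6: row 4 has {1,2,3,4,5}; col 5 has {3}; box has {1,2,3,4,5} → only 6 remains.
(5,6) = 3: row 5 has {1,6}; col 6 has {2,4,5}; box has {} → only 3 remains.
(1,6) = 1: row 1 has {6}; col 6 has {2,3,4,5}; box has {4,6} → only 1 remains.
(6,6) = 6: row 6 has {4}; col 6 has {1,2,3,4,5}; box has {3} → only 6 remains.
(1,2) = 2: row 1 has {1,6}; col 2 has {3,4,5,6}; box has {6} → only 2 remains.
(1,5) = 5: row 1 has {1,2,6}; col 5 has {3,6}; box has {1,4,6} → only 5 remains.
(2,2) = 1: row 2 has {4,6}; col 2 has {2,3,4,5,6}; box has {2,6} → only 1 remains.
(2,5) = 2: row 2 has {1,4,6}; col 5 has {3,5,6}; box has {1,4,5,6} → only 2 remains.
(5,5) = 4: row 5 has {1,3,6}; col 5 has {2,3,5,6}; box has {3,6} → only 4 remains.
(6,5) = 1: row 6 has {4,6}; col 5 has {2,3,4,5,6}; box has {3,4,6} → only 1 remains.
(1,3) = 3: row 1 has {1,2,5,6}; col 3 has {1,2,4,6}; box has {1,2,6} → only 3 remains.
(2,1) = 5: row 2 has {1,2,4,6}; col 1 has {1,6}; box has {1,2,3,6} → only 5 remains.
(2,4) = 3: row 2 has {1,2,4,5,6}; col 4 has {1,4,6}; box has {1,2,4,5,6} → only 3 remains.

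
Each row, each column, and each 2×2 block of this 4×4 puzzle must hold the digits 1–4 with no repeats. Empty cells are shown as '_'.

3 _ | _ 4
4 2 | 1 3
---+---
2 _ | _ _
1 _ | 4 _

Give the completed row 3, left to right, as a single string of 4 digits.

2431

r1c2 = 1 (sole candidate).
r1c3 = 2 (sole candidate).
r3c3 = 3: row 3 has {2}; col 3 has {1,2,4}; box has {4} → only 3 remains.
r3c4 = 1: row 3 has {2,3}; col 4 has {3,4}; box has {3,4} → only 1 remains.
r4c2 = 3 (sole candidate).
r4c4 = 2 (sole candidate).
r3c2 = 4: row 3 has {1,2,3}; col 2 has {1,2,3}; box has {1,2,3} → only 4 remains.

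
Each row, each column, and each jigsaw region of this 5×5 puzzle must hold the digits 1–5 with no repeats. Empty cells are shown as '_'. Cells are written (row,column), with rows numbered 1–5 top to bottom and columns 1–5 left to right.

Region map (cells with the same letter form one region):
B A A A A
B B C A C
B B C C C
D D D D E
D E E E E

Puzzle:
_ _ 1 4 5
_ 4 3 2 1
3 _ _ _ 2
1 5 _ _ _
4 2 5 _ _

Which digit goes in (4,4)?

(1,1) = 2: row 1 has {1,4,5}; col 1 has {1,3,4}; region has {3,4} → only 2 remains.
(1,2) = 3: row 1 has {1,2,4,5}; col 2 has {2,4,5}; region has {1,2,4,5} → only 3 remains.
(2,1) = 5: row 2 has {1,2,3,4}; col 1 has {1,2,3,4}; region has {2,3,4} → only 5 remains.
(3,2) = 1: row 3 has {2,3}; col 2 has {2,3,4,5}; region has {2,3,4,5} → only 1 remains.
(3,3) = 4: row 3 has {1,2,3}; col 3 has {1,3,5}; region has {1,2,3} → only 4 remains.
(3,4) = 5: row 3 has {1,2,3,4}; col 4 has {2,4}; region has {1,2,3,4} → only 5 remains.
(4,3) = 2: row 4 has {1,5}; col 3 has {1,3,4,5}; region has {1,4,5} → only 2 remains.
(4,4) = 3: row 4 has {1,2,5}; col 4 has {2,4,5}; region has {1,2,4,5} → only 3 remains.

3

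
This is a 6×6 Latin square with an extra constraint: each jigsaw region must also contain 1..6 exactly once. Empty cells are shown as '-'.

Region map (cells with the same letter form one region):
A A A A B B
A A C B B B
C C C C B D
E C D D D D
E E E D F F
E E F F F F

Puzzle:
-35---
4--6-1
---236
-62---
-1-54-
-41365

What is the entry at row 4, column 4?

4

row 1, column 4 = 1: row 1 has {3,5}; col 4 has {2,3,5,6}; region has {3,4,5} → only 1 remains.
row 1, column 5 = 2: row 1 has {1,3,5}; col 5 has {3,4,6}; region has {1,3,6} → only 2 remains.
row 1, column 6 = 4: row 1 has {1,2,3,5}; col 6 has {1,5,6}; region has {1,2,3,6} → only 4 remains.
row 2, column 2 = 2: row 2 has {1,4,6}; col 2 has {1,3,4,6}; region has {1,3,4,5} → only 2 remains.
row 2, column 3 = 3: row 2 has {1,2,4,6}; col 3 has {1,2,5}; region has {2,6} → only 3 remains.
row 2, column 5 = 5: row 2 has {1,2,3,4,6}; col 5 has {2,3,4,6}; region has {1,2,3,4,6} → only 5 remains.
row 3, column 2 = 5: row 3 has {2,3,6}; col 2 has {1,2,3,4,6}; region has {2,3,6} → only 5 remains.
row 3, column 3 = 4: row 3 has {2,3,5,6}; col 3 has {1,2,3,5}; region has {2,3,5,6} → only 4 remains.
row 4, column 4 = 4: row 4 has {2,6}; col 4 has {1,2,3,5,6}; region has {2,5,6} → only 4 remains.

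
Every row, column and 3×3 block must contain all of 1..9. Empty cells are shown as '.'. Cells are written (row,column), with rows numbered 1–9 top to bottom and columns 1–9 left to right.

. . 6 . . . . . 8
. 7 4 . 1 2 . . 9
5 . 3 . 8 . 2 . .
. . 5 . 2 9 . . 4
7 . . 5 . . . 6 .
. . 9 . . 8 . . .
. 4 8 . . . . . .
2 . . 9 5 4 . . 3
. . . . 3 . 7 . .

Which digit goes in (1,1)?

(2,1) = 8: row 2 has {1,2,4,7,9}; col 1 has {2,5,7}; box has {3,4,5,6,7} → only 8 remains.
(5,5) = 4: row 5 has {5,6,7}; col 5 has {1,2,3,5,8}; box has {2,5,8,9} → only 4 remains.
(9,3) = 1: row 9 has {3,7}; col 3 has {3,4,5,6,8,9}; box has {2,4,8} → only 1 remains.
(9,6) = 6: row 9 has {1,3,7}; col 6 has {2,4,8,9}; box has {3,4,5,9} → only 6 remains.
(3,6) = 7: row 3 has {2,3,5,8}; col 6 has {2,4,6,8,9}; box has {1,2,8} → only 7 remains.
(5,3) = 2: row 5 has {4,5,6,7}; col 3 has {1,3,4,5,6,8,9}; box has {5,7,9} → only 2 remains.
(5,9) = 1: row 5 has {2,4,5,6,7}; col 9 has {3,4,8,9}; box has {4,6} → only 1 remains.
(7,5) = 7: row 7 has {4,8}; col 5 has {1,2,3,4,5,8}; box has {3,4,5,6,9} → only 7 remains.
(7,6) = 1: row 7 has {4,7,8}; col 6 has {2,4,6,7,8,9}; box has {3,4,5,6,7,9} → only 1 remains.
(8,2) = 6: row 8 has {2,3,4,5,9}; col 2 has {4,7}; box has {1,2,4,8} → only 6 remains.
(8,3) = 7: row 8 has {2,3,4,5,6,9}; col 3 has {1,2,3,4,5,6,8,9}; box has {1,2,4,6,8} → only 7 remains.
(9,1) = 9: row 9 has {1,3,6,7}; col 1 has {2,5,7,8}; box has {1,2,4,6,7,8} → only 9 remains.
(9,2) = 5: row 9 has {1,3,6,7,9}; col 2 has {4,6,7}; box has {1,2,4,6,7,8,9} → only 5 remains.
(9,9) = 2: row 9 has {1,3,5,6,7,9}; col 9 has {1,3,4,8,9}; box has {3,7} → only 2 remains.
(1,1) = 1: row 1 has {6,8}; col 1 has {2,5,7,8,9}; box has {3,4,5,6,7,8} → only 1 remains.

1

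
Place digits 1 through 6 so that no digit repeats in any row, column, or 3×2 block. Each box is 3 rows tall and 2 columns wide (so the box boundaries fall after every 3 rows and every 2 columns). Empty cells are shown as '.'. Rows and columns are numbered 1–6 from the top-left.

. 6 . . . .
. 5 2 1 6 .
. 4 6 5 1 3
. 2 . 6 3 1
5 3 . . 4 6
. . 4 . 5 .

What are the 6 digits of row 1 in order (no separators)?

r1c3 = 3: row 1 has {6}; col 3 has {2,4,6}; box has {1,2,5,6} → only 3 remains.
r1c4 = 4: row 1 has {3,6}; col 4 has {1,5,6}; box has {1,2,3,5,6} → only 4 remains.
r1c5 = 2: row 1 has {3,4,6}; col 5 has {1,3,4,5,6}; box has {1,3,6} → only 2 remains.
r1c6 = 5: row 1 has {2,3,4,6}; col 6 has {1,3,6}; box has {1,2,3,6} → only 5 remains.
r2c1 = 3 (sole candidate).
r2c6 = 4 (sole candidate).
r3c1 = 2 (sole candidate).
r4c1 = 4 (sole candidate).
r4c3 = 5 (sole candidate).
r5c3 = 1 (sole candidate).
r5c4 = 2 (sole candidate).
r6c2 = 1 (sole candidate).
r6c4 = 3 (sole candidate).
r6c6 = 2 (sole candidate).
r1c1 = 1: row 1 has {2,3,4,5,6}; col 1 has {2,3,4,5}; box has {2,3,4,5,6} → only 1 remains.

163425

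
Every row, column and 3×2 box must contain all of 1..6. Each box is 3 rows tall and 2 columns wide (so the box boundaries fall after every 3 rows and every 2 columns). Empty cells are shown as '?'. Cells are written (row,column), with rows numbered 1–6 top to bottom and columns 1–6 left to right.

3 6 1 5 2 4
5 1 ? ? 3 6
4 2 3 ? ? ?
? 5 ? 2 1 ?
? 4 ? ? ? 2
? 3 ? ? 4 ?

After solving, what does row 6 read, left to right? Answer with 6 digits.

(2,4) = 4: row 2 has {1,3,5,6}; col 4 has {2,5}; box has {1,3,5} → only 4 remains.
(3,4) = 6: row 3 has {2,3,4}; col 4 has {2,4,5}; box has {1,3,4,5} → only 6 remains.
(3,5) = 5: row 3 has {2,3,4,6}; col 5 has {1,2,3,4}; box has {2,3,4,6} → only 5 remains.
(3,6) = 1: row 3 has {2,3,4,5,6}; col 6 has {2,4,6}; box has {2,3,4,5,6} → only 1 remains.
(4,1) = 6: row 4 has {1,2,5}; col 1 has {3,4,5}; box has {3,4,5} → only 6 remains.
(4,3) = 4: row 4 has {1,2,5,6}; col 3 has {1,3}; box has {2} → only 4 remains.
(4,6) = 3: row 4 has {1,2,4,5,6}; col 6 has {1,2,4,6}; box has {1,2,4} → only 3 remains.
(5,1) = 1: row 5 has {2,4}; col 1 has {3,4,5,6}; box has {3,4,5,6} → only 1 remains.
(5,4) = 3: row 5 has {1,2,4}; col 4 has {2,4,5,6}; box has {2,4} → only 3 remains.
(5,5) = 6: row 5 has {1,2,3,4}; col 5 has {1,2,3,4,5}; box has {1,2,3,4} → only 6 remains.
(6,1) = 2: row 6 has {3,4}; col 1 has {1,3,4,5,6}; box has {1,3,4,5,6} → only 2 remains.
(6,4) = 1: row 6 has {2,3,4}; col 4 has {2,3,4,5,6}; box has {2,3,4} → only 1 remains.
(6,6) = 5: row 6 has {1,2,3,4}; col 6 has {1,2,3,4,6}; box has {1,2,3,4,6} → only 5 remains.
(2,3) = 2: row 2 has {1,3,4,5,6}; col 3 has {1,3,4}; box has {1,3,4,5,6} → only 2 remains.
(5,3) = 5: row 5 has {1,2,3,4,6}; col 3 has {1,2,3,4}; box has {1,2,3,4} → only 5 remains.
(6,3) = 6: row 6 has {1,2,3,4,5}; col 3 has {1,2,3,4,5}; box has {1,2,3,4,5} → only 6 remains.

236145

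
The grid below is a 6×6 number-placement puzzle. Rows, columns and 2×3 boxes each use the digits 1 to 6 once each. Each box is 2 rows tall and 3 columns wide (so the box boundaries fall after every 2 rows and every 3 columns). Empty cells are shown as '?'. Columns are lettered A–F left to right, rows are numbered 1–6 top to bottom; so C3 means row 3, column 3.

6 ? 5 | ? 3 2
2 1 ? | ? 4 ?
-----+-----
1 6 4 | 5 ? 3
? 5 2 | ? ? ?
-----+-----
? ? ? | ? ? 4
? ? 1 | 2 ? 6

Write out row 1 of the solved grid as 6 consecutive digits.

B1 = 4: row 1 has {2,3,5,6}; col 2 has {1,5,6}; box has {1,2,5,6} → only 4 remains.
D1 = 1: row 1 has {2,3,4,5,6}; col 4 has {2,5}; box has {2,3,4} → only 1 remains.

645132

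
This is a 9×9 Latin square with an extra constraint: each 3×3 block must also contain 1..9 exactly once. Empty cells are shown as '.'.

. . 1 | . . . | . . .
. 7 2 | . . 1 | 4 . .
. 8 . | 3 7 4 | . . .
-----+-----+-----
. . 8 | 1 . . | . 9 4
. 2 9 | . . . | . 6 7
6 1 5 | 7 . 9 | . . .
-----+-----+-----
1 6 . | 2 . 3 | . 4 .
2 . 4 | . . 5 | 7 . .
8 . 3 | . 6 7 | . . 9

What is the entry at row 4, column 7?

5

row 3, column 3 = 6 (sole candidate).
row 4, column 2 = 3 (sole candidate).
row 5, column 1 = 4 (sole candidate).
row 5, column 6 = 8 (sole candidate).
row 7, column 3 = 7 (sole candidate).
row 8, column 2 = 9 (sole candidate).
row 8, column 4 = 8 (sole candidate).
row 8, column 5 = 1 (sole candidate).
row 8, column 8 = 3 (sole candidate).
row 8, column 9 = 6 (sole candidate).
row 9, column 2 = 5 (sole candidate).
row 9, column 4 = 4 (sole candidate).
row 1, column 2 = 4 (sole candidate).
row 4, column 1 = 7 (sole candidate).
row 5, column 4 = 5 (sole candidate).
row 5, column 5 = 3 (sole candidate).
row 5, column 7 = 1 (sole candidate).
row 7, column 5 = 9 (sole candidate).
row 9, column 7 = 2 (sole candidate).
row 9, column 8 = 1 (sole candidate).
row 4, column 5 = 2 (sole candidate).
row 4, column 6 = 6 (sole candidate).
row 4, column 7 = 5: row 4 has {1,2,3,4,6,7,8,9}; col 7 has {1,2,4,7}; box has {1,4,6,7,9} → only 5 remains.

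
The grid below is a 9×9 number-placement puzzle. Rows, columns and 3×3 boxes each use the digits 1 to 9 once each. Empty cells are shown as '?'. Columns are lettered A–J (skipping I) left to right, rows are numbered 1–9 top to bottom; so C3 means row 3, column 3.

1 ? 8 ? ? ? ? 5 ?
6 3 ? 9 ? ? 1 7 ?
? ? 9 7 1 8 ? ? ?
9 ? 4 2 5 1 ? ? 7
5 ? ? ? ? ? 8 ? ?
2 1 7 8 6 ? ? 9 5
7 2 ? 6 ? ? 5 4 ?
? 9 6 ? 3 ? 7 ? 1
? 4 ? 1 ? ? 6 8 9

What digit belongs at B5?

B1 = 7: row 1 has {1,5,8}; col 2 has {1,2,3,4,9}; box has {1,3,6,8,9} → only 7 remains.
A3 = 4: row 3 has {1,7,8,9}; col 1 has {1,2,5,6,7,9}; box has {1,3,6,7,8,9} → only 4 remains.
B3 = 5: row 3 has {1,4,7,8,9}; col 2 has {1,2,3,4,7,9}; box has {1,3,4,6,7,8,9} → only 5 remains.
G4 = 3: row 4 has {1,2,4,5,7,9}; col 7 has {1,5,6,7,8}; box has {5,7,8,9} → only 3 remains.
H4 = 6: row 4 has {1,2,3,4,5,7,9}; col 8 has {4,5,7,8,9}; box has {3,5,7,8,9} → only 6 remains.
B5 = 6: row 5 has {5,8}; col 2 has {1,2,3,4,5,7,9}; box has {1,2,4,5,7,9} → only 6 remains.

6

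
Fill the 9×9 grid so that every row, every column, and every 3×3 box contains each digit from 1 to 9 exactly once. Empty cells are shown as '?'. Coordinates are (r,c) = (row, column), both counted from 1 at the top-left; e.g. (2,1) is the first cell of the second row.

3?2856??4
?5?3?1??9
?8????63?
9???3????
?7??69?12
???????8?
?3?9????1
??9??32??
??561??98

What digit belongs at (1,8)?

(1,8) = 7: row 1 has {2,3,4,5,6,8}; col 8 has {1,3,8,9}; box has {3,4,6,9} → only 7 remains.

7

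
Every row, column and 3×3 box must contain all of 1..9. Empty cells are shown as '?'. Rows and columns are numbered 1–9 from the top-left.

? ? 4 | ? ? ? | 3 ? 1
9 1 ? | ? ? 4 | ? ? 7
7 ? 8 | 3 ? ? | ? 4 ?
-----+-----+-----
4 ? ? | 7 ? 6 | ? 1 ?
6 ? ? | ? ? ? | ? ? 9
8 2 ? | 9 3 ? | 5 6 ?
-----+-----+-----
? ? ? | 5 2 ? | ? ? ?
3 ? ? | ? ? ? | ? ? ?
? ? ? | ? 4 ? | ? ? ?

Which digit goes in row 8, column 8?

7

row 6, column 6 = 1 (sole candidate).
row 6, column 9 = 4 (sole candidate).
row 7, column 1 = 1 (sole candidate).
row 6, column 3 = 7 (sole candidate).
row 2, column 3 = 3 (hidden single in row 2).
row 3, column 5 = 1 (hidden single in row 3).
row 5, column 3 = 1 (hidden single in row 5).
row 5, column 4 = 4 (hidden single in row 5).
row 1, column 1 = 2 (hidden single in box 1).
row 9, column 1 = 5 (sole candidate).
row 4, column 3 = 5 (hidden single in column 3).
row 4, column 5 = 8 (sole candidate).
row 4, column 7 = 2 (sole candidate).
row 4, column 9 = 3 (sole candidate).
row 5, column 2 = 3 (sole candidate).
row 5, column 5 = 5 (sole candidate).
row 5, column 6 = 2 (sole candidate).
row 2, column 5 = 6 (sole candidate).
row 2, column 7 = 8 (sole candidate).
row 4, column 2 = 9 (sole candidate).
row 5, column 7 = 7 (sole candidate).
row 5, column 8 = 8 (sole candidate).
row 1, column 4 = 8 (sole candidate).
row 2, column 4 = 2 (sole candidate).
row 2, column 8 = 5 (sole candidate).
row 1, column 8 = 9 (sole candidate).
row 3, column 7 = 6 (sole candidate).
row 3, column 9 = 2 (sole candidate).
row 1, column 5 = 7 (sole candidate).
row 1, column 6 = 5 (sole candidate).
row 3, column 2 = 5 (sole candidate).
row 3, column 6 = 9 (sole candidate).
row 8, column 5 = 9 (sole candidate).
row 1, column 2 = 6 (sole candidate).
row 8, column 9 = 5 (hidden single in row 8).
Singles propagation stalls; row 8, column 8 is still open with candidates {2,7}.
  Try row 8, column 8 = 2: this forces row 8, column 3=6, row 8, column 4=1, row 8, column 7=4, row 9, column 4=6, row 9, column 9=8, row 7, column 3=9; then row 7, column 7 has no candidate left — contradiction.
So row 8, column 8 = 7.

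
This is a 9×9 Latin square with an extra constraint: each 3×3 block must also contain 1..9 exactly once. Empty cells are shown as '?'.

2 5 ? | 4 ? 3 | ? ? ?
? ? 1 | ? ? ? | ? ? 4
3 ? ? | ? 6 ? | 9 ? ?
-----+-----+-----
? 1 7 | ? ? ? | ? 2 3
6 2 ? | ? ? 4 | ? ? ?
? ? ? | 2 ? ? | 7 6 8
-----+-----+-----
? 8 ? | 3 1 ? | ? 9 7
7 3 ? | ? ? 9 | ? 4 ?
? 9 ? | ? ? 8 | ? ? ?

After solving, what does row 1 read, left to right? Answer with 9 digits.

258493176

row 6, column 2 = 4: row 6 has {2,6,7,8}; col 2 has {1,2,3,5,8,9}; box has {1,2,6,7} → only 4 remains.
row 3, column 2 = 7: row 3 has {3,6,9}; col 2 has {1,2,3,4,5,8,9}; box has {1,2,3,5} → only 7 remains.
row 2, column 2 = 6: row 2 has {1,4}; col 2 has {1,2,3,4,5,7,8,9}; box has {1,2,3,5,7} → only 6 remains.
row 3, column 3 = 4: in row 3, 4 can only go here (every other open cell in that row sees a 4).
row 4, column 7 = 4: in row 4, 4 can only go here (every other open cell in that row sees a 4).
row 6, column 6 = 1: in row 6, 1 can only go here (every other open cell in that row sees a 1).
row 7, column 1 = 4: in row 7, 4 can only go here (every other open cell in that row sees a 4).
row 8, column 7 = 8: in row 8, 8 can only go here (every other open cell in that row sees an 8).
row 8, column 9 = 1: in row 8, 1 can only go here (every other open cell in that row sees a 1).
row 1, column 9 = 6: row 1 has {2,3,4,5}; col 9 has {1,3,4,7,8}; box has {4,9} → only 6 remains.
row 1, column 7 = 1: row 1 has {2,3,4,5,6}; col 7 has {4,7,8,9}; box has {4,6,9} → only 1 remains.
row 5, column 7 = 5: row 5 has {2,4,6}; col 7 has {1,4,7,8,9}; box has {2,3,4,6,7,8} → only 5 remains.
row 5, column 8 = 1: row 5 has {2,4,5,6}; col 8 has {2,4,6,9}; box has {2,3,4,5,6,7,8} → only 1 remains.
row 5, column 9 = 9: row 5 has {1,2,4,5,6}; col 9 has {1,3,4,6,7,8}; box has {1,2,3,4,5,6,7,8} → only 9 remains.
row 3, column 4 = 1: in row 3, 1 can only go here (every other open cell in that row sees a 1).
row 3, column 8 = 8: in row 3, 8 can only go here (every other open cell in that row sees an 8).
row 1, column 8 = 7: row 1 has {1,2,3,4,5,6}; col 8 has {1,2,4,6,8,9}; box has {1,4,6,8,9} → only 7 remains.
row 9, column 1 = 1: in row 9, 1 can only go here (every other open cell in that row sees a 1).
row 9, column 5 = 4: in row 9, 4 can only go here (every other open cell in that row sees a 4).
row 9, column 4 = 7: in row 9, 7 can only go here (every other open cell in that row sees a 7).
row 5, column 4 = 8: row 5 has {1,2,4,5,6,9}; col 4 has {1,2,3,4,7}; box has {1,2,4} → only 8 remains.
row 5, column 3 = 3: row 5 has {1,2,4,5,6,8,9}; col 3 has {1,4,7}; box has {1,2,4,6,7} → only 3 remains.
row 5, column 5 = 7: row 5 has {1,2,3,4,5,6,8,9}; col 5 has {1,4,6}; box has {1,2,4,8} → only 7 remains.
row 2, column 6 = 7: in row 2, 7 can only go here (every other open cell in that row sees a 7).
row 4, column 1 = 8: in row 4, 8 can only go here (every other open cell in that row sees an 8).
row 2, column 1 = 9: row 2 has {1,4,6,7}; col 1 has {1,2,3,4,6,7,8}; box has {1,2,3,4,5,6,7} → only 9 remains.
row 2, column 4 = 5: row 2 has {1,4,6,7,9}; col 4 has {1,2,3,4,7,8}; box has {1,3,4,6,7} → only 5 remains.
row 2, column 8 = 3: row 2 has {1,4,5,6,7,9}; col 8 has {1,2,4,6,7,8,9}; box has {1,4,6,7,8,9} → only 3 remains.
row 3, column 6 = 2: row 3 has {1,3,4,6,7,8,9}; col 6 has {1,3,4,7,8,9}; box has {1,3,4,5,6,7} → only 2 remains.
row 3, column 9 = 5: row 3 has {1,2,3,4,6,7,8,9}; col 9 has {1,3,4,6,7,8,9}; box has {1,3,4,6,7,8,9} → only 5 remains.
row 6, column 1 = 5: row 6 has {1,2,4,6,7,8}; col 1 has {1,2,3,4,6,7,8,9}; box has {1,2,3,4,6,7,8} → only 5 remains.
row 6, column 3 = 9: row 6 has {1,2,4,5,6,7,8}; col 3 has {1,3,4,7}; box has {1,2,3,4,5,6,7,8} → only 9 remains.
row 6, column 5 = 3: row 6 has {1,2,4,5,6,7,8,9}; col 5 has {1,4,6,7}; box has {1,2,4,7,8} → only 3 remains.
row 8, column 4 = 6: row 8 has {1,3,4,7,8,9}; col 4 has {1,2,3,4,5,7,8}; box has {1,3,4,7,8,9} → only 6 remains.
row 9, column 8 = 5: row 9 has {1,4,7,8,9}; col 8 has {1,2,3,4,6,7,8,9}; box has {1,4,7,8,9} → only 5 remains.
row 9, column 9 = 2: row 9 has {1,4,5,7,8,9}; col 9 has {1,3,4,5,6,7,8,9}; box has {1,4,5,7,8,9} → only 2 remains.
row 1, column 3 = 8: row 1 has {1,2,3,4,5,6,7}; col 3 has {1,3,4,7,9}; box has {1,2,3,4,5,6,7,9} → only 8 remains.
row 1, column 5 = 9: row 1 has {1,2,3,4,5,6,7,8}; col 5 has {1,3,4,6,7}; box has {1,2,3,4,5,6,7} → only 9 remains.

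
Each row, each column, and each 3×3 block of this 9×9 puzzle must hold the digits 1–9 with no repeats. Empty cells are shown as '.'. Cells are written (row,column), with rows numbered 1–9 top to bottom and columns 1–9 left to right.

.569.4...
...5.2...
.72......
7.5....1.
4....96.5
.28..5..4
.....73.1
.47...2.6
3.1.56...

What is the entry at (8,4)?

(5,3) = 3: row 5 has {4,5,6,9}; col 3 has {1,2,5,6,7,8}; box has {2,4,5,7,8} → only 3 remains.
(7,3) = 9: row 7 has {1,3,7}; col 3 has {1,2,3,5,6,7,8}; box has {1,3,4,7} → only 9 remains.
(9,2) = 8: row 9 has {1,3,5,6}; col 2 has {2,4,5,7}; box has {1,3,4,7,9} → only 8 remains.
(2,3) = 4: row 2 has {2,5}; col 3 has {1,2,3,5,6,7,8,9}; box has {2,5,6,7} → only 4 remains.
(5,2) = 1: row 5 has {3,4,5,6,9}; col 2 has {2,4,5,7,8}; box has {2,3,4,5,7,8} → only 1 remains.
(7,2) = 6: row 7 has {1,3,7,9}; col 2 has {1,2,4,5,7,8}; box has {1,3,4,7,8,9} → only 6 remains.
(8,1) = 5: row 8 has {2,4,6,7}; col 1 has {3,4,7}; box has {1,3,4,6,7,8,9} → only 5 remains.
(4,2) = 9: row 4 has {1,5,7}; col 2 has {1,2,4,5,6,7,8}; box has {1,2,3,4,5,7,8} → only 9 remains.
(4,7) = 8: row 4 has {1,5,7,9}; col 7 has {2,3,6}; box has {1,4,5,6} → only 8 remains.
(6,1) = 6: row 6 has {2,4,5,8}; col 1 has {3,4,5,7}; box has {1,2,3,4,5,7,8,9} → only 6 remains.
(7,1) = 2: row 7 has {1,3,6,7,9}; col 1 has {3,4,5,6,7}; box has {1,3,4,5,6,7,8,9} → only 2 remains.
(2,2) = 3: row 2 has {2,4,5}; col 2 has {1,2,4,5,6,7,8,9}; box has {2,4,5,6,7} → only 3 remains.
(4,6) = 3: row 4 has {1,5,7,8,9}; col 6 has {2,4,5,6,7,9}; box has {5,9} → only 3 remains.
(4,9) = 2: row 4 has {1,3,5,7,8,9}; col 9 has {1,4,5,6}; box has {1,4,5,6,8} → only 2 remains.
(5,8) = 7: row 5 has {1,3,4,5,6,9}; col 8 has {1}; box has {1,2,4,5,6,8} → only 7 remains.
(6,7) = 9: row 6 has {2,4,5,6,8}; col 7 has {2,3,6,8}; box has {1,2,4,5,6,7,8} → only 9 remains.
(6,8) = 3: row 6 has {2,4,5,6,8,9}; col 8 has {1,7}; box has {1,2,4,5,6,7,8,9} → only 3 remains.
(1,8) = 2: in row 1, 2 can only go here (every other open cell in that row sees a 2).
(7,8) = 5: in row 7, 5 can only go here (every other open cell in that row sees a 5).
(3,7) = 5: in row 3, 5 can only go here (every other open cell in that row sees a 5).
(3,8) = 4: in row 3, 4 can only go here (every other open cell in that row sees a 4).
(9,8) = 9: row 9 has {1,3,5,6,8}; col 8 has {1,2,3,4,5,7}; box has {1,2,3,5,6} → only 9 remains.
(9,9) = 7: row 9 has {1,3,5,6,8,9}; col 9 has {1,2,4,5,6}; box has {1,2,3,5,6,9} → only 7 remains.
(8,8) = 8: row 8 has {2,4,5,6,7}; col 8 has {1,2,3,4,5,7,9}; box has {1,2,3,5,6,7,9} → only 8 remains.
(9,7) = 4: row 9 has {1,3,5,6,7,8,9}; col 7 has {2,3,5,6,8,9}; box has {1,2,3,5,6,7,8,9} → only 4 remains.
(2,8) = 6: row 2 has {2,3,4,5}; col 8 has {1,2,3,4,5,7,8,9}; box has {2,4,5} → only 6 remains.
(8,6) = 1: row 8 has {2,4,5,6,7,8}; col 6 has {2,3,4,5,6,7,9}; box has {5,6,7} → only 1 remains.
(9,4) = 2: row 9 has {1,3,4,5,6,7,8,9}; col 4 has {5,9}; box has {1,5,6,7} → only 2 remains.
(3,6) = 8: row 3 has {2,4,5,7}; col 6 has {1,2,3,4,5,6,7,9}; box has {2,4,5,9} → only 8 remains.
(5,4) = 8: row 5 has {1,3,4,5,6,7,9}; col 4 has {2,5,9}; box has {3,5,9} → only 8 remains.
(5,5) = 2: row 5 has {1,3,4,5,6,7,8,9}; col 5 has {5}; box has {3,5,8,9} → only 2 remains.
(7,4) = 4: row 7 has {1,2,3,5,6,7,9}; col 4 has {2,5,8,9}; box has {1,2,5,6,7} → only 4 remains.
(7,5) = 8: row 7 has {1,2,3,4,5,6,7,9}; col 5 has {2,5}; box has {1,2,4,5,6,7} → only 8 remains.
(8,4) = 3: row 8 has {1,2,4,5,6,7,8}; col 4 has {2,4,5,8,9}; box has {1,2,4,5,6,7,8} → only 3 remains.

3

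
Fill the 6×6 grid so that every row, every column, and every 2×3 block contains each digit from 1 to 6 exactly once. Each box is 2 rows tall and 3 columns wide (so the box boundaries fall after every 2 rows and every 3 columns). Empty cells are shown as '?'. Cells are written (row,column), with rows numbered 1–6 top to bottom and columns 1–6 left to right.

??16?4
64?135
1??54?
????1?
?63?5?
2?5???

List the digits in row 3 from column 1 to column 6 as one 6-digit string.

136542

(1,5) = 2: row 1 has {1,4,6}; col 5 has {1,3,4,5}; box has {1,3,4,5,6} → only 2 remains.
(2,3) = 2: row 2 has {1,3,4,5,6}; col 3 has {1,3,5}; box has {1,4,6} → only 2 remains.
(3,3) = 6: row 3 has {1,4,5}; col 3 has {1,2,3,5}; box has {1} → only 6 remains.
(4,3) = 4: row 4 has {1}; col 3 has {1,2,3,5,6}; box has {1,6} → only 4 remains.
(5,1) = 4: row 5 has {3,5,6}; col 1 has {1,2,6}; box has {2,3,5,6} → only 4 remains.
(5,4) = 2: row 5 has {3,4,5,6}; col 4 has {1,5,6}; box has {5} → only 2 remains.
(5,6) = 1: row 5 has {2,3,4,5,6}; col 6 has {4,5}; box has {2,5} → only 1 remains.
(6,2) = 1: row 6 has {2,5}; col 2 has {4,6}; box has {2,3,4,5,6} → only 1 remains.
(6,5) = 6: row 6 has {1,2,5}; col 5 has {1,2,3,4,5}; box has {1,2,5} → only 6 remains.
(6,6) = 3: row 6 has {1,2,5,6}; col 6 has {1,4,5}; box has {1,2,5,6} → only 3 remains.
(3,6) = 2: row 3 has {1,4,5,6}; col 6 has {1,3,4,5}; box has {1,4,5} → only 2 remains.
(4,4) = 3: row 4 has {1,4}; col 4 has {1,2,5,6}; box has {1,2,4,5} → only 3 remains.
(4,6) = 6: row 4 has {1,3,4}; col 6 has {1,2,3,4,5}; box has {1,2,3,4,5} → only 6 remains.
(6,4) = 4: row 6 has {1,2,3,5,6}; col 4 has {1,2,3,5,6}; box has {1,2,3,5,6} → only 4 remains.
(3,2) = 3: row 3 has {1,2,4,5,6}; col 2 has {1,4,6}; box has {1,4,6} → only 3 remains.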